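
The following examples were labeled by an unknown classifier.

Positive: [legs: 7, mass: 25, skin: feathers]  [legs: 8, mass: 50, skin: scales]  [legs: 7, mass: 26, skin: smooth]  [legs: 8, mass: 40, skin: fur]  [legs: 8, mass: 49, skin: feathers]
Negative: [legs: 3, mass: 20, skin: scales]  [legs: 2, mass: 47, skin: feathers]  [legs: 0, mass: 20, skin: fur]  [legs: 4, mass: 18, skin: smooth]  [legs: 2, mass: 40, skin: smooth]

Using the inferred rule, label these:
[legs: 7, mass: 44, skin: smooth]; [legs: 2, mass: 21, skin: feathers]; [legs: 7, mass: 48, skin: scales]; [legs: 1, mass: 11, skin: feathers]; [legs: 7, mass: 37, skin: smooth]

The pattern is that an item is 'Positive' exactly when: legs ≥ 7.
[legs: 7, mass: 44, skin: smooth]: legs = 7, qualifies → Positive.
[legs: 2, mass: 21, skin: feathers]: legs = 2, fails this test → Negative.
[legs: 7, mass: 48, skin: scales]: legs = 7, qualifies → Positive.
[legs: 1, mass: 11, skin: feathers]: legs = 1, fails this test → Negative.
[legs: 7, mass: 37, skin: smooth]: legs = 7, qualifies → Positive.

Positive, Negative, Positive, Negative, Positive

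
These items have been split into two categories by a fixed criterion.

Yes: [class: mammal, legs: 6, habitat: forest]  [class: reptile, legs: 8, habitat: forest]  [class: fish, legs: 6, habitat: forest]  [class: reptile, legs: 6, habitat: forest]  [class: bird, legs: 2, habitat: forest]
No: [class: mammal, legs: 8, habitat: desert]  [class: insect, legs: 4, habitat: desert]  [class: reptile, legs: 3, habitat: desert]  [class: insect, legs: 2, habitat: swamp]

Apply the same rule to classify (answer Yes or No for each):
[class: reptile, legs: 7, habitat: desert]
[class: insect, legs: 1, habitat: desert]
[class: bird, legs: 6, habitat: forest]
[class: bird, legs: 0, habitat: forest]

No, No, Yes, Yes

The simplest hypothesis consistent with all the labels is: habitat is forest.
[class: reptile, legs: 7, habitat: desert] — habitat is desert, hence No. [class: insect, legs: 1, habitat: desert] — habitat is desert, hence No. [class: bird, legs: 6, habitat: forest] — habitat is forest, hence Yes. [class: bird, legs: 0, habitat: forest] — habitat is forest, hence Yes.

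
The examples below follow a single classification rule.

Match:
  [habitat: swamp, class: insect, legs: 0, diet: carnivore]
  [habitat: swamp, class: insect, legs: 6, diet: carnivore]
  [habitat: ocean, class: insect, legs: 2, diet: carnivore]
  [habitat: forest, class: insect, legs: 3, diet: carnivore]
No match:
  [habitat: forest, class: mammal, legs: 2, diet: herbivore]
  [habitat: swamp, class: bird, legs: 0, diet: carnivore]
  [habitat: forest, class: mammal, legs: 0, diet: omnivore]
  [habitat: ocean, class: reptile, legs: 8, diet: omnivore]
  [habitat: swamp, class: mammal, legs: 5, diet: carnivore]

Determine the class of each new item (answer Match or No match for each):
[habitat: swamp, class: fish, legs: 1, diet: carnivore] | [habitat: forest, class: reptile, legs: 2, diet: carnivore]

No match, No match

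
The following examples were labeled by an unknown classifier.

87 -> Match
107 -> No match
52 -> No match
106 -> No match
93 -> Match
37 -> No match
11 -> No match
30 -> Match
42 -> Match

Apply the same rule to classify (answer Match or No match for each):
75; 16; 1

Checking candidate rules against both groups, what survives is: multiple of 3.
75: 75 = 3·25, checks out → Match.
16: 16 = 3·5 + 1, does not satisfy this → No match.
1: 1 = 3·0 + 1, does not satisfy this → No match.

Match, No match, No match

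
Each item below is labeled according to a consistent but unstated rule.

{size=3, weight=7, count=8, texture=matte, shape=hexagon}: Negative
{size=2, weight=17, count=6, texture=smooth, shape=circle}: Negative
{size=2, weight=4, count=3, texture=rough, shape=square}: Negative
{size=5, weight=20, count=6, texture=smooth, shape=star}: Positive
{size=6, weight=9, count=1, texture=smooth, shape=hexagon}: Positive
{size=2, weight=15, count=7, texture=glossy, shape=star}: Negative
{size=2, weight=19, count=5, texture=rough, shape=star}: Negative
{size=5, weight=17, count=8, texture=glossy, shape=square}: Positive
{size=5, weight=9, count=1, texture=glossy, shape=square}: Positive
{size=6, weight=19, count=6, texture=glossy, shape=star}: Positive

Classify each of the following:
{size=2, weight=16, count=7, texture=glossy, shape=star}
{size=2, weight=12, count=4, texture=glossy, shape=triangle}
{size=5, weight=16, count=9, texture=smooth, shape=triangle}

Negative, Negative, Positive

The common property of the 'Positive' items is: size ≥ 5. No 'Negative' item has it.
{size=2, weight=16, count=7, texture=glossy, shape=star} — size = 2, hence Negative. {size=2, weight=12, count=4, texture=glossy, shape=triangle} — size = 2, hence Negative. {size=5, weight=16, count=9, texture=smooth, shape=triangle} — size = 5, hence Positive.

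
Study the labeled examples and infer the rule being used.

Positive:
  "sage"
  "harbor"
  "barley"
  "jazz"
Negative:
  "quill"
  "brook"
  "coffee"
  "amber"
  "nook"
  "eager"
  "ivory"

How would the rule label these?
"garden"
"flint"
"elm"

Positive, Negative, Negative

One predicate separates the groups cleanly: even length AND contains 'a'.
"garden" → length 6, has 'a' → Positive. "flint" → length 5, no 'a' → Negative. "elm" → length 3, no 'a' → Negative.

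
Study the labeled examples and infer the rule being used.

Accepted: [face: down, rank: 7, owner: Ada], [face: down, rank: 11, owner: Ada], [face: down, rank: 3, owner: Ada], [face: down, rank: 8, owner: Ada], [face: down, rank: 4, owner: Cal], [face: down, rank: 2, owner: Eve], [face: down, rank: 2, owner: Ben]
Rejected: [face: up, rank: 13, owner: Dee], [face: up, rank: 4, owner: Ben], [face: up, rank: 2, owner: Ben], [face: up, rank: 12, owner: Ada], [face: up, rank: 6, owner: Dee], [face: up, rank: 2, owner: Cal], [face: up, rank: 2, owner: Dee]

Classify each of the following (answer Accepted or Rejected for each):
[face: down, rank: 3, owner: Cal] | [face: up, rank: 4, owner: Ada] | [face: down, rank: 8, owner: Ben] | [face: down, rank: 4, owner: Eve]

Accepted, Rejected, Accepted, Accepted

Rule: face is down. This holds for each 'Accepted' example and fails for each 'Rejected' one.
Accepted: [face: down, rank: 3, owner: Cal], since face is down. Rejected: [face: up, rank: 4, owner: Ada], since face is up. Accepted: [face: down, rank: 8, owner: Ben], since face is down. Accepted: [face: down, rank: 4, owner: Eve], since face is down.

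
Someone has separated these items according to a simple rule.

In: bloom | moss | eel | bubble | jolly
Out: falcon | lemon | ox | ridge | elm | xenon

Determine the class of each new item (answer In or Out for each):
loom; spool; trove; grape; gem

Every 'In' example satisfies: has a double letter. None of the 'Out' examples do.
loom → 'oo' doubled → In.
spool → 'oo' doubled → In.
trove → no doubled letter → Out.
grape → no doubled letter → Out.
gem → no doubled letter → Out.

In, In, Out, Out, Out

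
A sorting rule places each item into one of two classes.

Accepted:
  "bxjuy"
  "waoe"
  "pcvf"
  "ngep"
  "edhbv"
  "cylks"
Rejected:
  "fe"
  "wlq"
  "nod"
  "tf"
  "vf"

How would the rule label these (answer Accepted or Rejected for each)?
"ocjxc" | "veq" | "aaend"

The classifier is using: length ≥ 4.
"ocjxc": length 5 — qualifies, so Accepted. "veq": length 3 — does not satisfy this, so Rejected. "aaend": length 5 — qualifies, so Accepted.

Accepted, Rejected, Accepted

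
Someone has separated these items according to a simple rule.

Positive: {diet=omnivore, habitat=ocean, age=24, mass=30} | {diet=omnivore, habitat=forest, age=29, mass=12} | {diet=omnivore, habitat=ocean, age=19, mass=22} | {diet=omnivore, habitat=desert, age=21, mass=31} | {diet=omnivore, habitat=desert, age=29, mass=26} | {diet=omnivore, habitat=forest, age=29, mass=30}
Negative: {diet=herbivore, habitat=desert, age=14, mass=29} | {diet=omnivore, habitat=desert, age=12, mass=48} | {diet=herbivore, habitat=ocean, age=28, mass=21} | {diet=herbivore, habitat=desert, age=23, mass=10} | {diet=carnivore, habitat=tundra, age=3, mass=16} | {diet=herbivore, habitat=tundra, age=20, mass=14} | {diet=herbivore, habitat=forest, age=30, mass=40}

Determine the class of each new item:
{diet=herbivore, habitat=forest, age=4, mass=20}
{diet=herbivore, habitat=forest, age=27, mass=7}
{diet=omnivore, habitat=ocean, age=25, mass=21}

Negative, Negative, Positive

The distinguishing property — diet is omnivore AND age ≥ 14 — holds for all the 'Positive' cases and none of the 'Negative' cases.
Negative: {diet=herbivore, habitat=forest, age=4, mass=20}, since diet is herbivore, age = 4. Negative: {diet=herbivore, habitat=forest, age=27, mass=7}, since diet is herbivore, age = 27. Positive: {diet=omnivore, habitat=ocean, age=25, mass=21}, since diet is omnivore, age = 25.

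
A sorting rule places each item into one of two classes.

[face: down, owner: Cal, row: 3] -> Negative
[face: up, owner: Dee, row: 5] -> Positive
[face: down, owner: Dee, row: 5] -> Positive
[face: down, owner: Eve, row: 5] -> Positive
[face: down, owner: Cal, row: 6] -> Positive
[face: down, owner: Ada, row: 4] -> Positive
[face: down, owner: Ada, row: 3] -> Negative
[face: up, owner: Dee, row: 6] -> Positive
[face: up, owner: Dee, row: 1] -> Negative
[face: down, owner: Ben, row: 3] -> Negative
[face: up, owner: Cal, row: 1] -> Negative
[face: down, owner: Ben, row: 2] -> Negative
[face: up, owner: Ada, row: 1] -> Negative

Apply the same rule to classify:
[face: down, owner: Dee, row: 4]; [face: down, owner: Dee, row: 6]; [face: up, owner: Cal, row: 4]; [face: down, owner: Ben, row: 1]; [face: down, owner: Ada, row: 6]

Positive, Positive, Positive, Negative, Positive

The pattern is that an item is 'Positive' exactly when: row ≥ 4.
[face: down, owner: Dee, row: 4] → row = 4 → Positive. [face: down, owner: Dee, row: 6] → row = 6 → Positive. [face: up, owner: Cal, row: 4] → row = 4 → Positive. [face: down, owner: Ben, row: 1] → row = 1 → Negative. [face: down, owner: Ada, row: 6] → row = 6 → Positive.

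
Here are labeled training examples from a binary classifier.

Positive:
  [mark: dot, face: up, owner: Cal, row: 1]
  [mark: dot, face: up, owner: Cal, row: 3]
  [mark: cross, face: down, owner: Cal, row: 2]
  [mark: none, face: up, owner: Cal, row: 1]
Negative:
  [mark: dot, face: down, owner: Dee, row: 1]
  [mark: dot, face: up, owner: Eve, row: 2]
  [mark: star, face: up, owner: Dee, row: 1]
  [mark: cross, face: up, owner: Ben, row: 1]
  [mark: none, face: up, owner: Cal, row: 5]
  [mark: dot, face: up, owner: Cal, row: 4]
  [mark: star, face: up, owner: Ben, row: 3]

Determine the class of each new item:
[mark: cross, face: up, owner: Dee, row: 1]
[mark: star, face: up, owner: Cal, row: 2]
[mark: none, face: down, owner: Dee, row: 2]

Every 'Positive' example satisfies: owner is Cal AND row ≤ 3. None of the 'Negative' examples do.
[mark: cross, face: up, owner: Dee, row: 1]: owner is Dee, row = 1 — does not pass, so Negative. [mark: star, face: up, owner: Cal, row: 2]: owner is Cal, row = 2 — matches, so Positive. [mark: none, face: down, owner: Dee, row: 2]: owner is Dee, row = 2 — does not pass, so Negative.

Negative, Positive, Negative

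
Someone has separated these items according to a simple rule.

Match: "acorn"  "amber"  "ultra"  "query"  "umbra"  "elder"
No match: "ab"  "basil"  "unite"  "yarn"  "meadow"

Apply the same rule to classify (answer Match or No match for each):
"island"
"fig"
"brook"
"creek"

No match, No match, Match, Match

The distinguishing property — odd length AND contains 'r' — holds for all the 'Match' cases and none of the 'No match' cases.
"island": length 6, no 'r', does not fit → No match.
"fig": length 3, no 'r', does not fit → No match.
"brook": length 5, has 'r', has this property → Match.
"creek": length 5, has 'r', has this property → Match.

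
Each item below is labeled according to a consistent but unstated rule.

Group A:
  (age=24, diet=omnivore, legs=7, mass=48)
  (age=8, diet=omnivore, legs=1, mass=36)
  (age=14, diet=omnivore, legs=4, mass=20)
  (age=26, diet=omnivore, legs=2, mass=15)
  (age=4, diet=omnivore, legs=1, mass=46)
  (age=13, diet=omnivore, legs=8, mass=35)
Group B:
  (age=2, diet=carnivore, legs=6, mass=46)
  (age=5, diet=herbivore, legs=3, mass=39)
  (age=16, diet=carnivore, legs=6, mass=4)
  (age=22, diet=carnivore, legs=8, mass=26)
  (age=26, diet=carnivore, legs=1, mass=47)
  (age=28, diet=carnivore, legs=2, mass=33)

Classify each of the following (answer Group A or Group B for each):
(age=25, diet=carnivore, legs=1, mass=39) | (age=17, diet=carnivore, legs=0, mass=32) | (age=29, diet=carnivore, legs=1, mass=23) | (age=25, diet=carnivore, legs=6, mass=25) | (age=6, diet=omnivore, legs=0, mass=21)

Group B, Group B, Group B, Group B, Group A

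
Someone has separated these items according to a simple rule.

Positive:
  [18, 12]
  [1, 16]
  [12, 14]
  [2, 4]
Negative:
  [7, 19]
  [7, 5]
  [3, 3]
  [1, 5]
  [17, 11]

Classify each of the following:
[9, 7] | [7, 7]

A rule that fits every label: second is even — true of each 'Positive' example, false of each 'Negative' one.

Negative, Negative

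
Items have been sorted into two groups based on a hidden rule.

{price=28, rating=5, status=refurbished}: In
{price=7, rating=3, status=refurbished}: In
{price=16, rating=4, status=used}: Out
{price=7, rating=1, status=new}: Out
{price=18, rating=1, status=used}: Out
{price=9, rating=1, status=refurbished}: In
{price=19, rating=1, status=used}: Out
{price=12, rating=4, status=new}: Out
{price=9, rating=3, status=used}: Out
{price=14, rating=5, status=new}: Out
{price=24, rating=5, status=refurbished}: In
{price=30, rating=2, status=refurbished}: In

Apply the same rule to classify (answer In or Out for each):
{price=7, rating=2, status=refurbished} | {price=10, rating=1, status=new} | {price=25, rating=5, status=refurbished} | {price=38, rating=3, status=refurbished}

In, Out, In, In

The common property of the 'In' items is: status is refurbished. No 'Out' item has it.
{price=7, rating=2, status=refurbished}: In (status is refurbished).
{price=10, rating=1, status=new}: Out (status is new).
{price=25, rating=5, status=refurbished}: In (status is refurbished).
{price=38, rating=3, status=refurbished}: In (status is refurbished).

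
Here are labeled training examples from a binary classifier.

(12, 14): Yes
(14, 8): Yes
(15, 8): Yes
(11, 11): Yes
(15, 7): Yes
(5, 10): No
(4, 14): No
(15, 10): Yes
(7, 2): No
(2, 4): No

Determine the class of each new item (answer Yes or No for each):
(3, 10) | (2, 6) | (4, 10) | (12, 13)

The rule appears to be: sum ≥ 22.
(3, 10): 3+10 = 13, lacks this property → No. (2, 6): 2+6 = 8, lacks this property → No. (4, 10): 4+10 = 14, lacks this property → No. (12, 13): 12+13 = 25, checks out → Yes.

No, No, No, Yes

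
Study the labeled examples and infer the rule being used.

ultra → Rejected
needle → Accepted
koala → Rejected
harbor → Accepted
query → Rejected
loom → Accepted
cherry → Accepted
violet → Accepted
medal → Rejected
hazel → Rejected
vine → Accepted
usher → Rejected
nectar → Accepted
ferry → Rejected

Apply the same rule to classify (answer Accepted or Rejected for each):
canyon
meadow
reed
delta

Accepted, Accepted, Accepted, Rejected

Every 'Accepted' example satisfies: even length. None of the 'Rejected' examples do.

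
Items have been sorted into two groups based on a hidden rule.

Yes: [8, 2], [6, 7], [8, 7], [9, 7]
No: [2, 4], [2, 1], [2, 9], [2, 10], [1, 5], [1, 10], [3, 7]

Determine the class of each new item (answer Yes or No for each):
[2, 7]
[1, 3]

No, No

A rule that fits every label: first ≥ 4 — true of each 'Yes' example, false of each 'No' one.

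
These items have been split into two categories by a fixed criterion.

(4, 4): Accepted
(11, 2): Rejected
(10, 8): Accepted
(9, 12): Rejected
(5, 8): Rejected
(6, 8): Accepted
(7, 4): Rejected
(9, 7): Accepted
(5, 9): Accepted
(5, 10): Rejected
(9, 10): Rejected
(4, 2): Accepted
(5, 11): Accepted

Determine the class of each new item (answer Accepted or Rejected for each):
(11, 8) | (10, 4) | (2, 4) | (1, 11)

Checking candidate rules against both groups, what survives is: sum is even.
(11, 8): 11+8 = 19, doesn't match → Rejected. (10, 4): 10+4 = 14, fits → Accepted. (2, 4): 2+4 = 6, fits → Accepted. (1, 11): 1+11 = 12, fits → Accepted.

Rejected, Accepted, Accepted, Accepted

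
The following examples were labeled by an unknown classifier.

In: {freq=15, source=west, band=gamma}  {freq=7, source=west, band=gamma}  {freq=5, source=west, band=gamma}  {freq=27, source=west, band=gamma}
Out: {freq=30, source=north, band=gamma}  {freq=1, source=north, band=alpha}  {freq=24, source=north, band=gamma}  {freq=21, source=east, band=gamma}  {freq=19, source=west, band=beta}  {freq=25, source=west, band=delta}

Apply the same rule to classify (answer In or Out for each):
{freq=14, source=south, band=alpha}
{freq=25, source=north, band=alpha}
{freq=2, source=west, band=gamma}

Rule: source is west AND band is gamma. This holds for each 'In' example and fails for each 'Out' one.
{freq=14, source=south, band=alpha}: Out (source is south, band is alpha).
{freq=25, source=north, band=alpha}: Out (source is north, band is alpha).
{freq=2, source=west, band=gamma}: In (source is west, band is gamma).

Out, Out, In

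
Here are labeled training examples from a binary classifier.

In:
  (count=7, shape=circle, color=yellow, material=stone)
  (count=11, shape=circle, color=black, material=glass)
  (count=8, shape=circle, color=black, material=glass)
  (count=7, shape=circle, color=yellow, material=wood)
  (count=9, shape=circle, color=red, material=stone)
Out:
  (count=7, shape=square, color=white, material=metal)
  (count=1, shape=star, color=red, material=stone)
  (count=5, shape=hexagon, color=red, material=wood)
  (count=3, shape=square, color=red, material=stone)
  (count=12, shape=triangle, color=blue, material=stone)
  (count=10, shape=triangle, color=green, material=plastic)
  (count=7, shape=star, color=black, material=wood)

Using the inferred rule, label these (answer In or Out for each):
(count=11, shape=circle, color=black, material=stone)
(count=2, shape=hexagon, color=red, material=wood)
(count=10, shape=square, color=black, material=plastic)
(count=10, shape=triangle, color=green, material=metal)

In, Out, Out, Out

A rule that fits every label: shape is circle — true of each 'In' example, false of each 'Out' one.
(count=11, shape=circle, color=black, material=stone) → shape is circle → In. (count=2, shape=hexagon, color=red, material=wood) → shape is hexagon → Out. (count=10, shape=square, color=black, material=plastic) → shape is square → Out. (count=10, shape=triangle, color=green, material=metal) → shape is triangle → Out.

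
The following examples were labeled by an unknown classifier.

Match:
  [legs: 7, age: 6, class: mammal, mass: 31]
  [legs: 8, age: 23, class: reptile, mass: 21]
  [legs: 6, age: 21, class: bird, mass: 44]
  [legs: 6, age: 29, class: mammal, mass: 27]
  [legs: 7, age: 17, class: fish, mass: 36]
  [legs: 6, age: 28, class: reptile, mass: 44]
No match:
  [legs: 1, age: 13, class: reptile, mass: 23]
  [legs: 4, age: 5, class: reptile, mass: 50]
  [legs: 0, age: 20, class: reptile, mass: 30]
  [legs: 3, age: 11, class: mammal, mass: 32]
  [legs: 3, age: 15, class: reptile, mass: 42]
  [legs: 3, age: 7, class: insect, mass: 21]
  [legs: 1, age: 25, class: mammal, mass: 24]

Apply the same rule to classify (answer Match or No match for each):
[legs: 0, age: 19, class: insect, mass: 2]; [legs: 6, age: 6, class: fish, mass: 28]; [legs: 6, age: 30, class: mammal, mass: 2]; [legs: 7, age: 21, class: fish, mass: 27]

No match, Match, Match, Match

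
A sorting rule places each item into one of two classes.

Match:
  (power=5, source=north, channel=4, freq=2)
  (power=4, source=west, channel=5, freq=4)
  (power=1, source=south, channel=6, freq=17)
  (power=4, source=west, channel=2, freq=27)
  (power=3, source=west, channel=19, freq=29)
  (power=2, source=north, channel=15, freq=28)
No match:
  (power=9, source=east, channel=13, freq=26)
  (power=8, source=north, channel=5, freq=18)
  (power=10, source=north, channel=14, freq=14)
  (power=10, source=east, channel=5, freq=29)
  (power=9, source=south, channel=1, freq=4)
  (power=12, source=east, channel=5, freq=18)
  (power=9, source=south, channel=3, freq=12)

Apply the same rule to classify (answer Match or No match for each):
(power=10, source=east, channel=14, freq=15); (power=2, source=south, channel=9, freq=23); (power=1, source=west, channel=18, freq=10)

No match, Match, Match

'Match' ⟺ power ≤ 5.
(power=10, source=east, channel=14, freq=15): No match (power = 10).
(power=2, source=south, channel=9, freq=23): Match (power = 2).
(power=1, source=west, channel=18, freq=10): Match (power = 1).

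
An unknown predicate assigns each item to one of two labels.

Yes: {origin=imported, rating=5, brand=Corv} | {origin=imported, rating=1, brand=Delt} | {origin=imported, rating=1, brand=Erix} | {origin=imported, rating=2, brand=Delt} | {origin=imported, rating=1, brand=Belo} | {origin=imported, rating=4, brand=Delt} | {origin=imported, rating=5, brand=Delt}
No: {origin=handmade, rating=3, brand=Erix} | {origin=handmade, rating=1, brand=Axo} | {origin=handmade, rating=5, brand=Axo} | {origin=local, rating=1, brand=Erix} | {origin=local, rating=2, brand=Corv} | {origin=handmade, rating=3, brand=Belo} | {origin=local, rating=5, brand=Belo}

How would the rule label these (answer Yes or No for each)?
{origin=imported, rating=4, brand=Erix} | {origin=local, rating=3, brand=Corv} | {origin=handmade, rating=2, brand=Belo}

All 'Yes' examples share one property — origin is imported — and every 'No' example lacks it.
{origin=imported, rating=4, brand=Erix}: origin is imported, fits → Yes. {origin=local, rating=3, brand=Corv}: origin is local, does not satisfy this → No. {origin=handmade, rating=2, brand=Belo}: origin is handmade, does not satisfy this → No.

Yes, No, No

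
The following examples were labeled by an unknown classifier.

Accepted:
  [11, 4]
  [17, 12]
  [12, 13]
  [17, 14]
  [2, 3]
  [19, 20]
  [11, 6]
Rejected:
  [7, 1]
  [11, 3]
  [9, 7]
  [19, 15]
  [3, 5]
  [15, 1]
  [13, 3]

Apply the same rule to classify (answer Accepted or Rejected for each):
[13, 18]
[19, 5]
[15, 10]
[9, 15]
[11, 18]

One predicate separates the groups cleanly: sum is odd.

Accepted, Rejected, Accepted, Rejected, Accepted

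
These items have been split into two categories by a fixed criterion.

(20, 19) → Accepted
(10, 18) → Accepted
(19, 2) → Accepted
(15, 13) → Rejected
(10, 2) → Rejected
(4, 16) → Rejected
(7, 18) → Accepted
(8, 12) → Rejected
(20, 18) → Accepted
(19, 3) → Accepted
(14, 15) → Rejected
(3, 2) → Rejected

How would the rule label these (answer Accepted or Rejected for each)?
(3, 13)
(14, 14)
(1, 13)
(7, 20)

Rejected, Rejected, Rejected, Accepted

The classifier is using: max ≥ 18.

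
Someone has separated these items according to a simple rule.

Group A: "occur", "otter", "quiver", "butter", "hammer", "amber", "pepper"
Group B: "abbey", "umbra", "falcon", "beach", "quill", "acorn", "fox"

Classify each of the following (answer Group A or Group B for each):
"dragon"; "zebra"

The common property of the 'Group A' items is: ends with 'r'. No 'Group B' item has it.
"dragon" — ends with 'n', hence Group B.
"zebra" — ends with 'a', hence Group B.

Group B, Group B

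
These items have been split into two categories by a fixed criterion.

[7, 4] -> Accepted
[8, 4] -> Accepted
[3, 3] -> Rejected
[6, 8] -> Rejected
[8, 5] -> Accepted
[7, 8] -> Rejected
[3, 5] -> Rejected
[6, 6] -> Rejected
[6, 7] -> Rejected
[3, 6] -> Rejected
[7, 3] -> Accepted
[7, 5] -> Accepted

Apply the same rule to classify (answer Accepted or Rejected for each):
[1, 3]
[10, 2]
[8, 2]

Rejected, Accepted, Accepted

One predicate separates the groups cleanly: first > second.
[1, 3]: 1 < 3, fails this test → Rejected.
[10, 2]: 10 > 2, meets the rule → Accepted.
[8, 2]: 8 > 2, meets the rule → Accepted.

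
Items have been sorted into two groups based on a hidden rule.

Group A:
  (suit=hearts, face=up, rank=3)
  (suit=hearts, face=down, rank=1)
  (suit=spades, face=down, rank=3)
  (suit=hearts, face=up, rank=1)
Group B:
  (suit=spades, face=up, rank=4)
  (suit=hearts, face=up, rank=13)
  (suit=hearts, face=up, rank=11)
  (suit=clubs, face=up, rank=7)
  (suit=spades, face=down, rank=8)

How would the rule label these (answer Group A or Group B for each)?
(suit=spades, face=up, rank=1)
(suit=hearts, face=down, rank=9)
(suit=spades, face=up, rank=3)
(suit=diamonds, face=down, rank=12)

Group A, Group B, Group A, Group B

The classifier is using: rank ≤ 3.
(suit=spades, face=up, rank=1) — rank = 1, hence Group A.
(suit=hearts, face=down, rank=9) — rank = 9, hence Group B.
(suit=spades, face=up, rank=3) — rank = 3, hence Group A.
(suit=diamonds, face=down, rank=12) — rank = 12, hence Group B.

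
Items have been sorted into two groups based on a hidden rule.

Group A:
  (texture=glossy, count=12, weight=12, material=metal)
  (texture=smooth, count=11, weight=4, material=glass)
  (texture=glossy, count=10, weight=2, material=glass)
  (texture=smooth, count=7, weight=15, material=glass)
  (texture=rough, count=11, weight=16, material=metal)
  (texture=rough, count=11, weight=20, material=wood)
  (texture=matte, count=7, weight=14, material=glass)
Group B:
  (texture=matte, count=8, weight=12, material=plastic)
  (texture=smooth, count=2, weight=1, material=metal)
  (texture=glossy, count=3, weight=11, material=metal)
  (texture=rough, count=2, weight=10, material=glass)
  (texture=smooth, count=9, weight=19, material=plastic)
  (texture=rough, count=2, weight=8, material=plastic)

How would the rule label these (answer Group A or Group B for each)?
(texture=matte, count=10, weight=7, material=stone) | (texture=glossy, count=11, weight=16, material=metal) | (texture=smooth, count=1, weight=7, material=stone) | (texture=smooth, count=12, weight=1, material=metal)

A rule that fits every label: count = 7 OR count ≥ 10 — true of each 'Group A' example, false of each 'Group B' one.
(texture=matte, count=10, weight=7, material=stone) → count = 10 → Group A.
(texture=glossy, count=11, weight=16, material=metal) → count = 11 → Group A.
(texture=smooth, count=1, weight=7, material=stone) → count = 1 → Group B.
(texture=smooth, count=12, weight=1, material=metal) → count = 12 → Group A.

Group A, Group A, Group B, Group A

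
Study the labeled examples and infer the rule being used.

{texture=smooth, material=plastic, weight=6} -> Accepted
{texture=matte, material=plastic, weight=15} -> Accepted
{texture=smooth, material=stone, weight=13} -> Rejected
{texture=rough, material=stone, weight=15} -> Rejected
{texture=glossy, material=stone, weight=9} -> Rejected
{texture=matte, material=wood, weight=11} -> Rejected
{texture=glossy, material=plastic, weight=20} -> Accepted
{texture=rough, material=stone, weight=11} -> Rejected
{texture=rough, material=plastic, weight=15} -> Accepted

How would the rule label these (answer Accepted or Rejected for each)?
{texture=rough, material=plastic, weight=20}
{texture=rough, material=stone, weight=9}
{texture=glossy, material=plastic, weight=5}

Every 'Accepted' example satisfies: material is plastic. None of the 'Rejected' examples do.

Accepted, Rejected, Accepted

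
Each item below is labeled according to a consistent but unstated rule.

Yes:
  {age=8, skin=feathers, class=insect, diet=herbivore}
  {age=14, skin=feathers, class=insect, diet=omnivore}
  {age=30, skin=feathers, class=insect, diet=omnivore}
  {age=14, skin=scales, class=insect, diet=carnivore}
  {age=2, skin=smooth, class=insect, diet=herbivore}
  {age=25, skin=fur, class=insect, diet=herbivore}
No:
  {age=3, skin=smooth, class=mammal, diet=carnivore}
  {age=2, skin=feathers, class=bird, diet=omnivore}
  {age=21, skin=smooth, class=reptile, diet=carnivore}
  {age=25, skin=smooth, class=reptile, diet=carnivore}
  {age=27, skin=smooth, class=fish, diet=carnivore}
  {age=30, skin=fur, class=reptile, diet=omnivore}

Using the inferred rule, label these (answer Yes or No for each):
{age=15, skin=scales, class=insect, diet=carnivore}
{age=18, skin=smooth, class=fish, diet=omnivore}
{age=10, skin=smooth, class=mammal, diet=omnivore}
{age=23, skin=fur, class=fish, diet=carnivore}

Checking candidate rules against both groups, what survives is: class is insect.
{age=15, skin=scales, class=insect, diet=carnivore}: Yes (class is insect).
{age=18, skin=smooth, class=fish, diet=omnivore}: No (class is fish).
{age=10, skin=smooth, class=mammal, diet=omnivore}: No (class is mammal).
{age=23, skin=fur, class=fish, diet=carnivore}: No (class is fish).

Yes, No, No, No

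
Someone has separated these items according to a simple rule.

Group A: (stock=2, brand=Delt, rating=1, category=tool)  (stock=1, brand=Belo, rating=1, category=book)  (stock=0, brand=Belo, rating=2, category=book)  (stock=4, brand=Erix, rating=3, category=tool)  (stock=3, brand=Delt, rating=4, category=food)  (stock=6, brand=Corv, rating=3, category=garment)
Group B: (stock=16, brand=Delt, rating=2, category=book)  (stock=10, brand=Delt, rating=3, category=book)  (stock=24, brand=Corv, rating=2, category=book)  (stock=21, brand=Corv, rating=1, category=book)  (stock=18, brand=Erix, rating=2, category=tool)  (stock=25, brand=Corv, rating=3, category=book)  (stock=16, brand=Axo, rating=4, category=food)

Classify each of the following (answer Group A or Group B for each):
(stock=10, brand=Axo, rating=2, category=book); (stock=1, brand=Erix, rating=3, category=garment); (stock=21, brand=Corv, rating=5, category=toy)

Group B, Group A, Group B

One predicate separates the groups cleanly: stock ≤ 6.
(stock=10, brand=Axo, rating=2, category=book) — stock = 10, hence Group B. (stock=1, brand=Erix, rating=3, category=garment) — stock = 1, hence Group A. (stock=21, brand=Corv, rating=5, category=toy) — stock = 21, hence Group B.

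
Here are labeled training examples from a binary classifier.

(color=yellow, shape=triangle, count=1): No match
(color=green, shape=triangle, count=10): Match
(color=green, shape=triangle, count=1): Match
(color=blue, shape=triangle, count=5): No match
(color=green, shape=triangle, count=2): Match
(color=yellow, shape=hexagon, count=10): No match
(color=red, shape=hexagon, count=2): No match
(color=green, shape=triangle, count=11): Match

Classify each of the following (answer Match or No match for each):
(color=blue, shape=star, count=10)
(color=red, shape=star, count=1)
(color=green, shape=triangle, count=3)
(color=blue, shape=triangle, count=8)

No match, No match, Match, No match

All 'Match' examples share one property — color is green — and every 'No match' example lacks it.
No match: (color=blue, shape=star, count=10), since color is blue.
No match: (color=red, shape=star, count=1), since color is red.
Match: (color=green, shape=triangle, count=3), since color is green.
No match: (color=blue, shape=triangle, count=8), since color is blue.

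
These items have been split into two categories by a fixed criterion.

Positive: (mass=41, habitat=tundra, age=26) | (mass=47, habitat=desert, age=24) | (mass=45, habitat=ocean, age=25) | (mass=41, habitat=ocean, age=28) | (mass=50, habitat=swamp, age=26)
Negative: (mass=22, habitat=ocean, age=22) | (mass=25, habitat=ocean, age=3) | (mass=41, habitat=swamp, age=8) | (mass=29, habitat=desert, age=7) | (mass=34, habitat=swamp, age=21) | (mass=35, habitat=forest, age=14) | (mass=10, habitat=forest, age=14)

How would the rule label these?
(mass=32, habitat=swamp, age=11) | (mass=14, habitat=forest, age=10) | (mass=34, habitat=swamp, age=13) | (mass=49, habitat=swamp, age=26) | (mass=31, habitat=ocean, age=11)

Negative, Negative, Negative, Positive, Negative

The simplest hypothesis consistent with all the labels is: age ≥ 24.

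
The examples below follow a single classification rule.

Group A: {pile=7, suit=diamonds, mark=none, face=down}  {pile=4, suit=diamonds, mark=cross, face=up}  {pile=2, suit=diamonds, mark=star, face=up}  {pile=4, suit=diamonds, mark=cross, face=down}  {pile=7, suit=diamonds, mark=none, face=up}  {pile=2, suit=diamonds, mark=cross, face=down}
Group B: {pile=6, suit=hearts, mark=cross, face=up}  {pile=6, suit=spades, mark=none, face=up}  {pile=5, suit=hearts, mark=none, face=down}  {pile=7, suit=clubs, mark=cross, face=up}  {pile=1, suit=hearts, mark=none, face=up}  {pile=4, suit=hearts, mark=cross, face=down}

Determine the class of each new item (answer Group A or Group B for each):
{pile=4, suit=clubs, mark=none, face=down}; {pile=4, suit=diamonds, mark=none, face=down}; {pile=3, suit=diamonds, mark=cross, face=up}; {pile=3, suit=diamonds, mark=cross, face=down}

Group B, Group A, Group A, Group A

One predicate separates the groups cleanly: suit is diamonds.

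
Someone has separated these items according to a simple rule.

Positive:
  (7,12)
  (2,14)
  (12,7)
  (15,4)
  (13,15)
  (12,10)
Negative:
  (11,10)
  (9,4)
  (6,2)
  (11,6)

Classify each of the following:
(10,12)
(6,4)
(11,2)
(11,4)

The distinguishing property — max ≥ 12 — holds for all the 'Positive' cases and none of the 'Negative' cases.
Positive: (10,12), since max 12.
Negative: (6,4), since max 6.
Negative: (11,2), since max 11.
Negative: (11,4), since max 11.

Positive, Negative, Negative, Negative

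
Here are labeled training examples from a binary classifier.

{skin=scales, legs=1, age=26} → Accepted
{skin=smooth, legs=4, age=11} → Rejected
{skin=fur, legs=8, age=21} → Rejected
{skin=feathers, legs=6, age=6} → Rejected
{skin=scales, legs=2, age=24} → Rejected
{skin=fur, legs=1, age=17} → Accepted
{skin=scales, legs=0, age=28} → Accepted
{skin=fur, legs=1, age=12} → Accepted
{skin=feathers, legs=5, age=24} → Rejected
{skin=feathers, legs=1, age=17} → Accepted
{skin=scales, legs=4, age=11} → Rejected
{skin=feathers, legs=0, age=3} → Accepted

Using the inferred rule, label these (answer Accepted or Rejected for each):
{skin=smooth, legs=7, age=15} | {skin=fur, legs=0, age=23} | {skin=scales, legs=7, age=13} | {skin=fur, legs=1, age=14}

Rule: legs ≤ 1. This holds for each 'Accepted' example and fails for each 'Rejected' one.
{skin=smooth, legs=7, age=15}: Rejected (legs = 7).
{skin=fur, legs=0, age=23}: Accepted (legs = 0).
{skin=scales, legs=7, age=13}: Rejected (legs = 7).
{skin=fur, legs=1, age=14}: Accepted (legs = 1).

Rejected, Accepted, Rejected, Accepted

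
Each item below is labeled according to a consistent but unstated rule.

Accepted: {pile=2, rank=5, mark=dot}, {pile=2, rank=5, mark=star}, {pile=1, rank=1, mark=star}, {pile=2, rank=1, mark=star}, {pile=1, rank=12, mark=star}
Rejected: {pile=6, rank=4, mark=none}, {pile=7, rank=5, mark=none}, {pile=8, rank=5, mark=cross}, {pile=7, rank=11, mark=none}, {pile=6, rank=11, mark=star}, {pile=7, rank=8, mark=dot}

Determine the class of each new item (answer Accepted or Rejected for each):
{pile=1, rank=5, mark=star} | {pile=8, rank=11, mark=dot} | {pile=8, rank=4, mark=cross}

Accepted, Rejected, Rejected

The rule appears to be: pile ≤ 2.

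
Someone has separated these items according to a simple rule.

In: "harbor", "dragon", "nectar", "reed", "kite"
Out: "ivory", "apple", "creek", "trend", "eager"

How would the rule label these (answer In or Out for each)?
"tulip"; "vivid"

Out, Out

All 'In' examples share one property — even length — and every 'Out' example lacks it.
"tulip": length 5, doesn't qualify → Out.
"vivid": length 5, doesn't qualify → Out.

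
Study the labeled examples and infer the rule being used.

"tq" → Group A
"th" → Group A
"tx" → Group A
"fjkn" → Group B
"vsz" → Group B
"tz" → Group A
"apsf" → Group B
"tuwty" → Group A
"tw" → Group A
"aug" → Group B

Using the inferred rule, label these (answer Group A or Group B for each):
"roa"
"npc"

The pattern is that an item is 'Group A' exactly when: contains 't'.
"roa" — no 't', hence Group B.
"npc" — no 't', hence Group B.

Group B, Group B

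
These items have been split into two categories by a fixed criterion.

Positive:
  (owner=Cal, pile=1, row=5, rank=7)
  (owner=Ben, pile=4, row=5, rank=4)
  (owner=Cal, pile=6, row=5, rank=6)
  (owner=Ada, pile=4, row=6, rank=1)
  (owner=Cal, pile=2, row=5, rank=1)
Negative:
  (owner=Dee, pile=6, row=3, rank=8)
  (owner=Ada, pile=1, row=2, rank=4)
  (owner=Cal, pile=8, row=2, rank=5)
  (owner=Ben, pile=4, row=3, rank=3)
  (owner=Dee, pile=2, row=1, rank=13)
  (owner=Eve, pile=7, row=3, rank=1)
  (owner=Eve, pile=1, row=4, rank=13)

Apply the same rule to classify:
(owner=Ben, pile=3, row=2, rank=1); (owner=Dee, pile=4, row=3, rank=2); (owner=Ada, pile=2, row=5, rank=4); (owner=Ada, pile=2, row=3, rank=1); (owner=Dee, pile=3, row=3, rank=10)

Negative, Negative, Positive, Negative, Negative

The rule appears to be: row ≥ 5.
(owner=Ben, pile=3, row=2, rank=1): row = 2 — fails the rule, so Negative. (owner=Dee, pile=4, row=3, rank=2): row = 3 — fails the rule, so Negative. (owner=Ada, pile=2, row=5, rank=4): row = 5 — matches, so Positive. (owner=Ada, pile=2, row=3, rank=1): row = 3 — fails the rule, so Negative. (owner=Dee, pile=3, row=3, rank=10): row = 3 — fails the rule, so Negative.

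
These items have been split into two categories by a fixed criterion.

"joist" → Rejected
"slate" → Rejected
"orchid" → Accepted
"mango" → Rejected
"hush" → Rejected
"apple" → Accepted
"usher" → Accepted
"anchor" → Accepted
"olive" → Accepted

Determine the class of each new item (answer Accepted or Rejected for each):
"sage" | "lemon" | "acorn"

A rule that fits every label: starts with a vowel — true of each 'Accepted' example, false of each 'Rejected' one.

Rejected, Rejected, Accepted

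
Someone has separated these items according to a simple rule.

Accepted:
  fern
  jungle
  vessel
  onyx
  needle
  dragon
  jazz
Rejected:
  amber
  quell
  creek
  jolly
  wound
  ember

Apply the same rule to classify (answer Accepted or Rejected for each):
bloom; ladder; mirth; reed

The rule appears to be: even length.
bloom: length 5, fails the rule → Rejected.
ladder: length 6, matches → Accepted.
mirth: length 5, fails the rule → Rejected.
reed: length 4, matches → Accepted.

Rejected, Accepted, Rejected, Accepted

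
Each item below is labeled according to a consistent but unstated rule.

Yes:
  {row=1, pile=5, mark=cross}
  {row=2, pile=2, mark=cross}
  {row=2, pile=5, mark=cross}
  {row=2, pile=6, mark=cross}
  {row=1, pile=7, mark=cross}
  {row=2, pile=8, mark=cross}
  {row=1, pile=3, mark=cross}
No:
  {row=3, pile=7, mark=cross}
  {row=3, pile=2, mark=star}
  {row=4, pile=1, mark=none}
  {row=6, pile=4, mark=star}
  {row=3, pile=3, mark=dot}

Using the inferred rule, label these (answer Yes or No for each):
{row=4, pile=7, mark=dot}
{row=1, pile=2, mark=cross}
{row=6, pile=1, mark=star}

All 'Yes' examples share one property — row ≤ 2 — and every 'No' example lacks it.
{row=4, pile=7, mark=dot}: No (row = 4).
{row=1, pile=2, mark=cross}: Yes (row = 1).
{row=6, pile=1, mark=star}: No (row = 6).

No, Yes, No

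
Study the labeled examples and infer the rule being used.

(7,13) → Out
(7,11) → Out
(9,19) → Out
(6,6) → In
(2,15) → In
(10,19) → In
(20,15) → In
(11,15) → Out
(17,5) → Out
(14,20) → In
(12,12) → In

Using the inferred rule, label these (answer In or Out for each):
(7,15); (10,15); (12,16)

The pattern is that an item is 'In' exactly when: first is even.
Out: (7,15), since first 7. In: (10,15), since first 10. In: (12,16), since first 12.

Out, In, In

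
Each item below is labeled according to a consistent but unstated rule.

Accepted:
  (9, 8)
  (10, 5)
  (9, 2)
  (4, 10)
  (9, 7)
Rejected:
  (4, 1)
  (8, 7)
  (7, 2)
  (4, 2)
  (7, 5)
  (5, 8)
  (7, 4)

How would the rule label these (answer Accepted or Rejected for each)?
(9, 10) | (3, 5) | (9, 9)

Accepted, Rejected, Accepted

One predicate separates the groups cleanly: max ≥ 9.
(9, 10): max 10 — qualifies, so Accepted.
(3, 5): max 5 — lacks this property, so Rejected.
(9, 9): max 9 — qualifies, so Accepted.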